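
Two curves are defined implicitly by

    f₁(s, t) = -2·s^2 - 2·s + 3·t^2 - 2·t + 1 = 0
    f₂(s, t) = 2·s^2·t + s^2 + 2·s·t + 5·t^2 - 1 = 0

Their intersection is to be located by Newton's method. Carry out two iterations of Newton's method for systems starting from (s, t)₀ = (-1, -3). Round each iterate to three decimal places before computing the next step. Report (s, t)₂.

(2.439, -0.667)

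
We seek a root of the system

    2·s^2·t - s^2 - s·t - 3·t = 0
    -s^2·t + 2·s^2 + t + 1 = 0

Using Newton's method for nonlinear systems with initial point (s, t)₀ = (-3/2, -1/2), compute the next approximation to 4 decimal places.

(-0.5478, -1.3130)

At (-3/2, -1/2): F = (-3.7500, 6.1250).
Jacobian J = [[4·s·t - 2·s - t, 2·s^2 - s - 3], [-2·s·t + 4·s, -s^2 + 1]].
At the point, J = [[6.5000, 3.0000], [-7.5000, -1.2500]] (det J = 14.3750).
Solving J·Δ = −F gives Δ = (0.9522, -0.8130).
Then the next iterate is (s, t)₁ = (-0.5478, -1.3130).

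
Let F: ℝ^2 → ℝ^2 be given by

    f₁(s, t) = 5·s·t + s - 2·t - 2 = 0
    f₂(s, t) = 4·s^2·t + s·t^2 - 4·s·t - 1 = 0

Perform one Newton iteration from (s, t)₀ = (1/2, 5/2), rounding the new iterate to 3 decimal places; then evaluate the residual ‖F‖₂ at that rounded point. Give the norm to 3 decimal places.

0.036

At (1/2, 5/2): F = (-0.250, -0.375).
Jacobian J = [[5·t + 1, 5·s - 2], [8·s·t + t^2 - 4·t, 4·s^2 + 2·s·t - 4·s]].
At the point, J = [[13.500, 0.500], [6.250, 1.500]] (det J = 17.125).
Solving J·Δ = −F gives Δ = (0.011, 0.204).
Then the next iterate is (s, t)₁ = (0.511, 2.704).
Re-evaluating at (0.511, 2.704): F = (0.01172, 0.03354), so ‖F‖₂ = 0.036.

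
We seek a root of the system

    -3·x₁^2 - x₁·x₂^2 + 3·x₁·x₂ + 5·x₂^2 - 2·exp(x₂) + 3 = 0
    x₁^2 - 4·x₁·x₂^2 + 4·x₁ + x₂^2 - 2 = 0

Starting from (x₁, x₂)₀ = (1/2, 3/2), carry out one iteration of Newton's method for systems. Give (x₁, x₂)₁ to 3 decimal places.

At (1/2, 3/2): F = (5.66162, -2.000).
Jacobian J = [[-6·x₁ - x₂^2 + 3·x₂, -2·x₁·x₂ + 3·x₁ + 10·x₂ - 2·exp(x₂)], [2·x₁ - 4·x₂^2 + 4, -8·x₁·x₂ + 2·x₂]].
At the point, J = [[-0.750, 6.03662], [-4.000, -3.000]] (det J = 26.39649).
Solving J·Δ = −F gives Δ = (0.186, -0.915).
Then the next iterate is (x₁, x₂)₁ = (0.686, 0.585).

(0.686, 0.585)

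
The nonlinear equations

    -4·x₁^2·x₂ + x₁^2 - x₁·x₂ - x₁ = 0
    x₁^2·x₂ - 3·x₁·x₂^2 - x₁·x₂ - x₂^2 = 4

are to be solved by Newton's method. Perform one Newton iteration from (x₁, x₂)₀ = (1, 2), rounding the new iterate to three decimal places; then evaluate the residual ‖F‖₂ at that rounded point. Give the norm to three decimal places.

At (1, 2): F = (-10.000, -20.000).
Jacobian J = [[-8·x₁·x₂ + 2·x₁ - x₂ - 1, -4·x₁^2 - x₁], [2·x₁·x₂ - 3·x₂^2 - x₂, x₁^2 - 6·x₁·x₂ - x₁ - 2·x₂]].
At the point, J = [[-17.000, -5.000], [-10.000, -16.000]] (det J = 222.000).
Solving J·Δ = −F gives Δ = (-0.270, -1.081).
Then the next iterate is (x₁, x₂)₁ = (0.730, 0.919).
Re-evaluating at (0.730, 0.919): F = (-2.82691, -6.87528), so ‖F‖₂ = 7.434.

7.434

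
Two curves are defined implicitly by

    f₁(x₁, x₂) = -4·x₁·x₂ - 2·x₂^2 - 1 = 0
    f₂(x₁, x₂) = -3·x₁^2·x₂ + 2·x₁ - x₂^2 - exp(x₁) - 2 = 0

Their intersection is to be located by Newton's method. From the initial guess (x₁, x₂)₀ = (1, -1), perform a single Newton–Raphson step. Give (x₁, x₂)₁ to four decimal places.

At (1, -1): F = (1.0000, -0.718282).
Jacobian J = [[-4·x₂, -4·x₁ - 4·x₂], [-6·x₁·x₂ - exp(x₁) + 2, -3·x₁^2 - 2·x₂]].
At the point, J = [[4.0000, 0.0000], [5.281718, -1.0000]] (det J = -4.0000).
Solving J·Δ = −F gives Δ = (-0.2500, -2.0387).
Then the next iterate is (x₁, x₂)₁ = (0.7500, -3.0387).

(0.7500, -3.0387)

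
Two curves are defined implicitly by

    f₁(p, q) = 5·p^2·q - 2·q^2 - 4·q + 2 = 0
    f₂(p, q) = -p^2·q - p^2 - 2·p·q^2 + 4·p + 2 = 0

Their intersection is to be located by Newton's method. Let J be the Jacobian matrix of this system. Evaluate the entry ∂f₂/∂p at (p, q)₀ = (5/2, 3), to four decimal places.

-34.0000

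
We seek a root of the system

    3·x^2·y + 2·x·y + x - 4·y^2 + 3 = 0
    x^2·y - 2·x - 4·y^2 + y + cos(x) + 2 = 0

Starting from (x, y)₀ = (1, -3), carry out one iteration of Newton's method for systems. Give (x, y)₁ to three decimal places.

At (1, -3): F = (-47.000, -41.45970).
Jacobian J = [[6·x·y + 2·y + 1, 3·x^2 + 2·x - 8·y], [2·x·y - sin(x) - 2, x^2 - 8·y + 1]].
At the point, J = [[-23.000, 29.000], [-8.84147, 26.000]] (det J = -341.59734).
Solving J·Δ = −F gives Δ = (-0.058, 1.575).
Then the next iterate is (x, y)₁ = (0.942, -1.425).

(0.942, -1.425)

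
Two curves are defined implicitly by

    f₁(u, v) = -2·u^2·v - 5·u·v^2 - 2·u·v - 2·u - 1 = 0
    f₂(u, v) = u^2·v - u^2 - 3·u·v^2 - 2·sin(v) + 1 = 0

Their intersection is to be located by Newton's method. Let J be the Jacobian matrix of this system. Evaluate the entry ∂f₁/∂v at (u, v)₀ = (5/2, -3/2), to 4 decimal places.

20.0000

∂f₁/∂v = -2·u^2 - 10·u·v - 2·u.
At (5/2, -3/2) this is 20.0000.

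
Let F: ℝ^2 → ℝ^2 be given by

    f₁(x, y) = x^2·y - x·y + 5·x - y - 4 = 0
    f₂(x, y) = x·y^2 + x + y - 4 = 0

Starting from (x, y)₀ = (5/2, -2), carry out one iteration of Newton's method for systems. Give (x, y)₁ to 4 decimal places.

At (5/2, -2): F = (3.0000, 6.5000).
Jacobian J = [[2·x·y - y + 5, x^2 - x - 1], [y^2 + 1, 2·x·y + 1]].
At the point, J = [[-3.0000, 2.7500], [5.0000, -9.0000]] (det J = 13.2500).
Solving J·Δ = −F gives Δ = (3.3868, 2.6038).
Then the next iterate is (x, y)₁ = (5.8868, 0.6038).

(5.8868, 0.6038)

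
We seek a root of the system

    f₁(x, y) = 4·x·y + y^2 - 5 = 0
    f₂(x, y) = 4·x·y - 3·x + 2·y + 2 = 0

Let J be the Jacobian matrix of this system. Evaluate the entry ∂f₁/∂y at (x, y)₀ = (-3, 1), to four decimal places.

-10.0000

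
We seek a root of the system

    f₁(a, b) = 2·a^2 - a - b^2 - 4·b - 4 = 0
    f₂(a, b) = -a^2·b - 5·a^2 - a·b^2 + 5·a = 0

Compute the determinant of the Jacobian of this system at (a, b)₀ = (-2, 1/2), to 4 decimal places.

151.7500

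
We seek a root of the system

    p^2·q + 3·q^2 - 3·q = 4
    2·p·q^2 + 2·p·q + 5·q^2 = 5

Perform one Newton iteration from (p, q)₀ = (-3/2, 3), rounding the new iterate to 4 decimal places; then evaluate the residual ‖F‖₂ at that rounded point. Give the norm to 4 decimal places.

At (-3/2, 3): F = (20.7500, 4.0000).
Jacobian J = [[2·p·q, p^2 + 6·q - 3], [2·q^2 + 2·q, 4·p·q + 2·p + 10·q]].
At the point, J = [[-9.0000, 17.2500], [24.0000, 9.0000]] (det J = -495.0000).
Solving J·Δ = −F gives Δ = (0.2379, -1.0788).
Then the next iterate is (p, q)₁ = (-1.2621, 1.9212).
Re-evaluating at (-1.2621, 1.9212): F = (4.369701, -0.711292), so ‖F‖₂ = 4.4272.

4.4272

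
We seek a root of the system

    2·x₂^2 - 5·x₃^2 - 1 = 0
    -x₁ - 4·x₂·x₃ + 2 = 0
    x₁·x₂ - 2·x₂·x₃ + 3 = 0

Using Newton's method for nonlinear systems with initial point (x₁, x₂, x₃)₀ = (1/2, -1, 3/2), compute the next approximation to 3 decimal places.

At (1/2, -1, 3/2): F = (-10.250, 7.500, 5.500).
Jacobian J = [[0, 4·x₂, -10·x₃], [-1, -4·x₃, -4·x₂], [x₂, x₁ - 2·x₃, -2·x₂]].
At the point, J = [[0.000, -4.000, -15.000], [-1.000, -6.000, 4.000], [-1.000, -2.500, 2.000]] (det J = 60.500).
Solving J·Δ = −F gives Δ = (3.657, 0.157, -0.725).
Then the next iterate is (x₁, x₂, x₃)₁ = (4.157, -0.843, 0.775).

(4.157, -0.843, 0.775)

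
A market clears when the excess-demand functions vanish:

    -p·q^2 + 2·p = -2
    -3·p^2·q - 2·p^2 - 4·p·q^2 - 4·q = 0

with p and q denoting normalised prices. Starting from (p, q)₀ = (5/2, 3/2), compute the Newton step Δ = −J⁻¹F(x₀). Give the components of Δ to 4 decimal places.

At (5/2, 3/2): F = (1.3750, -69.1250).
Jacobian J = [[-q^2 + 2, -2·p·q], [-6·p·q - 4·p - 4·q^2, -3·p^2 - 8·p·q - 4]].
At the point, J = [[-0.2500, -7.5000], [-41.5000, -52.7500]] (det J = -298.0625).
Solving J·Δ = −F gives Δ = (-1.9827, 0.2494).

(-1.9827, 0.2494)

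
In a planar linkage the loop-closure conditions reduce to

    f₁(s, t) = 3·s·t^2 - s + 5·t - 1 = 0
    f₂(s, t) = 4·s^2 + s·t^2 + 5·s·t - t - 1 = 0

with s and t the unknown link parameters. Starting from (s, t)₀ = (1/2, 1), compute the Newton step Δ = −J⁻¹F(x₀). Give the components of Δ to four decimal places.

At (1/2, 1): F = (5.0000, 2.0000).
Jacobian J = [[3·t^2 - 1, 6·s·t + 5], [8·s + t^2 + 5·t, 2·s·t + 5·s - 1]].
At the point, J = [[2.0000, 8.0000], [10.0000, 2.5000]] (det J = -75.0000).
Solving J·Δ = −F gives Δ = (-0.0467, -0.6133).

(-0.0467, -0.6133)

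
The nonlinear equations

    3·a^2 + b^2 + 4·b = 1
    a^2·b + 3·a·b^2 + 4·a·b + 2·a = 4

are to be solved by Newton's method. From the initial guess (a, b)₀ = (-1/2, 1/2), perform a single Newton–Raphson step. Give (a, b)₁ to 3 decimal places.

(1.652, 1.391)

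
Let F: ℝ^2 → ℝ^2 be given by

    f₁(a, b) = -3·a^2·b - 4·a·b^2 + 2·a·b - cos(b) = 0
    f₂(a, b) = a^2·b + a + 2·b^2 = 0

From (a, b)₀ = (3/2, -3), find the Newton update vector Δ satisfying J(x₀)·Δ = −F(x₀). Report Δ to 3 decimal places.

(0.006, 1.303)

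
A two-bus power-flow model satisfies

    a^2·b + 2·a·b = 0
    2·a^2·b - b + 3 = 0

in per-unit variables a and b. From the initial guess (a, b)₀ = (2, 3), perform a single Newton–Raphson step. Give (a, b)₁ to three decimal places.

(1.636, 0.818)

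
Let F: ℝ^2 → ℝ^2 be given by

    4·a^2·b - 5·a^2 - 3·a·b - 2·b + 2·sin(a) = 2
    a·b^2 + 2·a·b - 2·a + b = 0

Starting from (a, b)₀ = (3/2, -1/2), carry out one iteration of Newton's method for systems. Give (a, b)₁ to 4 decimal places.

(1.0255, 0.8281)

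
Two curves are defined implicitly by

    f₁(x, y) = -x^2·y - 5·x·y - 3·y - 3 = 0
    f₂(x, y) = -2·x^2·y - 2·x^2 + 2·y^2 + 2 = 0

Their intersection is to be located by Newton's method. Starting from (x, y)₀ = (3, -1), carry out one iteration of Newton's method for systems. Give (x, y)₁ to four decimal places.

(1.2645, -0.8182)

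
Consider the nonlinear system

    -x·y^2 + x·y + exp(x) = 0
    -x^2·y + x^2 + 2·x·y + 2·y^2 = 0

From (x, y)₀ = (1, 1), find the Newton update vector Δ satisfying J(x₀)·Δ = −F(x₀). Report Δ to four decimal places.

(-1.1283, -0.3487)

At (1, 1): F = (2.718282, 4.0000).
Jacobian J = [[-y^2 + y + exp(x), -2·x·y + x], [-2·x·y + 2·x + 2·y, -x^2 + 2·x + 4·y]].
At the point, J = [[2.718282, -1.0000], [2.0000, 5.0000]] (det J = 15.591409).
Solving J·Δ = −F gives Δ = (-1.1283, -0.3487).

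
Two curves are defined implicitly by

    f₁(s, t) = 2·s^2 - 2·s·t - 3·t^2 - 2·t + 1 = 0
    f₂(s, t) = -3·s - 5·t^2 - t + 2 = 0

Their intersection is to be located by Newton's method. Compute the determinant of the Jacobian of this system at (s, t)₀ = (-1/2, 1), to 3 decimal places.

23.000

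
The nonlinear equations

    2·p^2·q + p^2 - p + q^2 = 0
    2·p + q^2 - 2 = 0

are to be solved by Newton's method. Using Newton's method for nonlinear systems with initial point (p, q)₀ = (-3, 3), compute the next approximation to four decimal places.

At (-3, 3): F = (75.0000, 1.0000).
Jacobian J = [[4·p·q + 2·p - 1, 2·p^2 + 2·q], [2, 2·q]].
At the point, J = [[-43.0000, 24.0000], [2.0000, 6.0000]] (det J = -306.0000).
Solving J·Δ = −F gives Δ = (1.3922, -0.6307).
Then the next iterate is (p, q)₁ = (-1.6078, 2.3693).

(-1.6078, 2.3693)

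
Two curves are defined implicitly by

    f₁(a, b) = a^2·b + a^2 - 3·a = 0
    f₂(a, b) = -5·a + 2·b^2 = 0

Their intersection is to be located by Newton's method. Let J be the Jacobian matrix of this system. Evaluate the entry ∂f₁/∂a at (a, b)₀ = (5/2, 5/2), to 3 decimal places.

∂f₁/∂a = 2·a·b + 2·a - 3.
At (5/2, 5/2) this is 14.500.

14.500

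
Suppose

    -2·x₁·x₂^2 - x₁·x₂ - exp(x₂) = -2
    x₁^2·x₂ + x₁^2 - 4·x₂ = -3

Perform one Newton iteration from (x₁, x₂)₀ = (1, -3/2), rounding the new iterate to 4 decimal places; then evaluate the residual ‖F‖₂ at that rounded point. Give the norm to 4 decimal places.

20.9093

At (1, -3/2): F = (-1.223130, 8.5000).
Jacobian J = [[-2·x₂^2 - x₂, -4·x₁·x₂ - x₁ - exp(x₂)], [2·x₁·x₂ + 2·x₁, x₁^2 - 4]].
At the point, J = [[-3.0000, 4.776870], [-1.0000, -3.0000]] (det J = 13.776870).
Solving J·Δ = −F gives Δ = (2.6809, 1.9397).
Then the next iterate is (x₁, x₂)₁ = (3.6809, 0.4397).
Re-evaluating at (3.6809, 0.4397): F = (-2.594035, 20.747731), so ‖F‖₂ = 20.9093.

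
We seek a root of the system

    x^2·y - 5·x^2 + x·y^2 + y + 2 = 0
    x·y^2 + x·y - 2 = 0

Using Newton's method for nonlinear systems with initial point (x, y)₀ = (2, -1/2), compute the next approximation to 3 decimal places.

At (2, -1/2): F = (-20.000, -2.500).
Jacobian J = [[2·x·y - 10·x + y^2, x^2 + 2·x·y + 1], [y^2 + y, 2·x·y + x]].
At the point, J = [[-21.750, 3.000], [-0.250, 0.000]] (det J = 0.750).
Solving J·Δ = −F gives Δ = (-10.000, -65.833).
Then the next iterate is (x, y)₁ = (-8.000, -66.333).

(-8.000, -66.333)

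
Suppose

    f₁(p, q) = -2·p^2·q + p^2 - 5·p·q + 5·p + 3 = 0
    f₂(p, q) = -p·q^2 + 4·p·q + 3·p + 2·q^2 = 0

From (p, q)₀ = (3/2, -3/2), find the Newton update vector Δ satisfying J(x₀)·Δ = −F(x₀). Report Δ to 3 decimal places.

At (3/2, -3/2): F = (30.750, -3.375).
Jacobian J = [[-4·p·q + 2·p - 5·q + 5, -2·p^2 - 5·p], [-q^2 + 4·q + 3, -2·p·q + 4·p + 4·q]].
At the point, J = [[24.500, -12.000], [-5.250, 4.500]] (det J = 47.250).
Solving J·Δ = −F gives Δ = (-2.071, -1.667).

(-2.071, -1.667)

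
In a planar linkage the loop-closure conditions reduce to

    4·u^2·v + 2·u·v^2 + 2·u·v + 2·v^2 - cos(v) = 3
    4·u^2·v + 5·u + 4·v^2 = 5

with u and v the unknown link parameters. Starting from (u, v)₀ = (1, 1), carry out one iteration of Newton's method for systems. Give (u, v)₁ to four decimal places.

(0.1578, 1.2457)

At (1, 1): F = (6.459698, 8.0000).
Jacobian J = [[8·u·v + 2·v^2 + 2·v, 4·u^2 + 4·u·v + 2·u + 4·v + sin(v)], [8·u·v + 5, 4·u^2 + 8·v]].
At the point, J = [[12.0000, 14.841471], [13.0000, 12.0000]] (det J = -48.939123).
Solving J·Δ = −F gives Δ = (-0.8422, 0.2457).
Then the next iterate is (u, v)₁ = (0.1578, 1.2457).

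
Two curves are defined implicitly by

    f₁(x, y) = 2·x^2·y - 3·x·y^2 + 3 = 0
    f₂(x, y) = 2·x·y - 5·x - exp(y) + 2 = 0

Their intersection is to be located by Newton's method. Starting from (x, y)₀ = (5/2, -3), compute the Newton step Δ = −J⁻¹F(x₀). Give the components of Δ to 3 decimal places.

At (5/2, -3): F = (-102.000, -25.54979).
Jacobian J = [[4·x·y - 3·y^2, 2·x^2 - 6·x·y], [2·y - 5, 2·x - exp(y)]].
At the point, J = [[-57.000, 57.500], [-11.000, 4.95021]] (det J = 350.33786).
Solving J·Δ = −F gives Δ = (-2.752, -0.954).

(-2.752, -0.954)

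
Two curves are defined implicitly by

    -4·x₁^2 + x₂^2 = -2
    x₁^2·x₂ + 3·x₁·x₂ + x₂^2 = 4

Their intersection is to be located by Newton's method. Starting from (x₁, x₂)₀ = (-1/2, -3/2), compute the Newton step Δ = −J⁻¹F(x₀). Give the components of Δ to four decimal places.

At (-1/2, -3/2): F = (3.2500, 0.1250).
Jacobian J = [[-8·x₁, 2·x₂], [2·x₁·x₂ + 3·x₂, x₁^2 + 3·x₁ + 2·x₂]].
At the point, J = [[4.0000, -3.0000], [-3.0000, -4.2500]] (det J = -26.0000).
Solving J·Δ = −F gives Δ = (-0.5168, 0.3942).

(-0.5168, 0.3942)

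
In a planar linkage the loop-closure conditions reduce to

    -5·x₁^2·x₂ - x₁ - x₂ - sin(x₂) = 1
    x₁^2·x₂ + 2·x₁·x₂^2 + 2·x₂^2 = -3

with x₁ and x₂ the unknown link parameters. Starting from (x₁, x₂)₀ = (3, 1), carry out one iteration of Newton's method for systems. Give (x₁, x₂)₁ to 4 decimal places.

At (3, 1): F = (-50.841471, 20.0000).
Jacobian J = [[-10·x₁·x₂ - 1, -5·x₁^2 - cos(x₂) - 1], [2·x₁·x₂ + 2·x₂^2, x₁^2 + 4·x₁·x₂ + 4·x₂]].
At the point, J = [[-31.0000, -46.540302], [8.0000, 25.0000]] (det J = -402.677582).
Solving J·Δ = −F gives Δ = (-0.8449, -0.5296).
Then the next iterate is (x₁, x₂)₁ = (2.1551, 0.4704).

(2.1551, 0.4704)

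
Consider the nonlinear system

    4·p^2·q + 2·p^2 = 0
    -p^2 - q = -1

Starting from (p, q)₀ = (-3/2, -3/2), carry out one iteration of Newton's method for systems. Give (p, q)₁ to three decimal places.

(-1.327, -0.731)

At (-3/2, -3/2): F = (-9.000, 0.250).
Jacobian J = [[8·p·q + 4·p, 4·p^2], [-2·p, -1]].
At the point, J = [[12.000, 9.000], [3.000, -1.000]] (det J = -39.000).
Solving J·Δ = −F gives Δ = (0.173, 0.769).
Then the next iterate is (p, q)₁ = (-1.327, -0.731).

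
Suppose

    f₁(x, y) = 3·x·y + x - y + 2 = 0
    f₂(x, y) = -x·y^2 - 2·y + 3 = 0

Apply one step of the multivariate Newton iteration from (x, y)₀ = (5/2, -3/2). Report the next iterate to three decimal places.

(-4.270, -4.338)

At (5/2, -3/2): F = (-5.250, 0.375).
Jacobian J = [[3·y + 1, 3·x - 1], [-y^2, -2·x·y - 2]].
At the point, J = [[-3.500, 6.500], [-2.250, 5.500]] (det J = -4.625).
Solving J·Δ = −F gives Δ = (-6.770, -2.838).
Then the next iterate is (x, y)₁ = (-4.270, -4.338).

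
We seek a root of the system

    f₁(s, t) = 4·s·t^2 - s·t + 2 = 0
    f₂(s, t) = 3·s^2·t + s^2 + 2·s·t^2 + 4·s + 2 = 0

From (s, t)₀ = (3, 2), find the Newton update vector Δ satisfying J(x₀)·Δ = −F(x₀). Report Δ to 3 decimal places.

(-1.341, -0.561)

At (3, 2): F = (44.000, 101.000).
Jacobian J = [[4·t^2 - t, 8·s·t - s], [6·s·t + 2·s + 2·t^2 + 4, 3·s^2 + 4·s·t]].
At the point, J = [[14.000, 45.000], [54.000, 51.000]] (det J = -1716.000).
Solving J·Δ = −F gives Δ = (-1.341, -0.561).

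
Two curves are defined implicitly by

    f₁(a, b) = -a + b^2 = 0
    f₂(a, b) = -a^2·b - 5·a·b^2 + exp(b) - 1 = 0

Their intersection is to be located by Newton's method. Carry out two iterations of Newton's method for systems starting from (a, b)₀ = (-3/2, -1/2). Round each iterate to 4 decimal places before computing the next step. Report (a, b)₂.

(0.2304, -0.5588)

At (-3/2, -1/2): F = (1.7500, 2.606531).
Jacobian J = [[-1, 2·b], [-2·a·b - 5·b^2, -a^2 - 10·a·b + exp(b)]].
At the point, J = [[-1.0000, -1.0000], [-2.7500, -9.143469]] (det J = 6.393469).
Solving J·Δ = −F gives Δ = (2.0950, -0.3450).
Then the next iterate is (a, b)₁ = (0.5950, -0.8450).
Round to (0.5950, -0.8450) and repeat: F = (0.119025, -2.395516), J = [[-1.0000, -1.6900], [-2.564575, 5.103282]].
Δ = (-0.3646, 0.2862), so (a, b)₂ = (0.2304, -0.5588).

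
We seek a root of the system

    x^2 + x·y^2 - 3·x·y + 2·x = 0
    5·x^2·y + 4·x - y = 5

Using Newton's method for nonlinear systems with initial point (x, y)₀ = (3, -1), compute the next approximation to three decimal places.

At (3, -1): F = (27.000, -37.000).
Jacobian J = [[2·x + y^2 - 3·y + 2, 2·x·y - 3·x], [10·x·y + 4, 5·x^2 - 1]].
At the point, J = [[12.000, -15.000], [-26.000, 44.000]] (det J = 138.000).
Solving J·Δ = −F gives Δ = (-4.587, -1.870).
Then the next iterate is (x, y)₁ = (-1.587, -2.870).

(-1.587, -2.870)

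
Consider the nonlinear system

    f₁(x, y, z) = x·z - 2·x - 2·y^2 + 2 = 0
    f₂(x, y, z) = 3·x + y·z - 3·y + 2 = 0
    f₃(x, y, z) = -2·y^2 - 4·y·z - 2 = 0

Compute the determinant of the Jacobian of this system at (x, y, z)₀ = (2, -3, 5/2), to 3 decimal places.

-420.000

J = [[z - 2, -4·y, x], [3, z - 3, y], [0, -4·y - 4·z, -4·y]].
At the point, J = [[0.500, 12.000, 2.000], [3.000, -0.500, -3.000], [0.000, 2.000, 12.000]].
det J = -420.000.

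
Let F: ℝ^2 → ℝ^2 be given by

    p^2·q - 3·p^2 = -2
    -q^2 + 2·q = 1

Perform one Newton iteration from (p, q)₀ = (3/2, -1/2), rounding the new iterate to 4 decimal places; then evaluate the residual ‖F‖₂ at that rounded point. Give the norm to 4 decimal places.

1.4484

At (3/2, -1/2): F = (-5.8750, -2.2500).
Jacobian J = [[2·p·q - 6·p, p^2], [0, -2·q + 2]].
At the point, J = [[-10.5000, 2.2500], [0.0000, 3.0000]] (det J = -31.5000).
Solving J·Δ = −F gives Δ = (-0.3988, 0.7500).
Then the next iterate is (p, q)₁ = (1.1012, 0.2500).
Re-evaluating at (1.1012, 0.2500): F = (-1.334764, -0.5625), so ‖F‖₂ = 1.4484.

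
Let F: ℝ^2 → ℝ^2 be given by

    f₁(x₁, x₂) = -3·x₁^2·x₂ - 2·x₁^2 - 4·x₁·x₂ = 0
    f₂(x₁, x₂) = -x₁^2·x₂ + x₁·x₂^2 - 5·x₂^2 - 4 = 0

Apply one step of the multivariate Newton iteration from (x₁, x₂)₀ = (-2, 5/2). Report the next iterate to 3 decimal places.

(-1.541, 1.210)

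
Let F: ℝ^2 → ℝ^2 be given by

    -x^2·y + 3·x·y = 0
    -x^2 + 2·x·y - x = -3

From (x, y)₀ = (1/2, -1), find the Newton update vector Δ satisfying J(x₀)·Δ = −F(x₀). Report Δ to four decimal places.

At (1/2, -1): F = (-1.2500, 1.2500).
Jacobian J = [[-2·x·y + 3·y, -x^2 + 3·x], [-2·x + 2·y - 1, 2·x]].
At the point, J = [[-2.0000, 1.2500], [-4.0000, 1.0000]] (det J = 3.0000).
Solving J·Δ = −F gives Δ = (0.9375, 2.5000).

(0.9375, 2.5000)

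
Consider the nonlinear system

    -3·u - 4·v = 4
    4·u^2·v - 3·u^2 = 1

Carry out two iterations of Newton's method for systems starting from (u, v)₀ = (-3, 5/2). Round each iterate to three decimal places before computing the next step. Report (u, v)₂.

At (-3, 5/2): F = (-5.000, 62.000).
Jacobian J = [[-3, -4], [8·u·v - 6·u, 4·u^2]].
At the point, J = [[-3.000, -4.000], [-42.000, 36.000]] (det J = -276.000).
Solving J·Δ = −F gives Δ = (0.246, -1.435).
Then the next iterate is (u, v)₁ = (-2.754, 1.065).
Round to (-2.754, 1.065) and repeat: F = (0.002, 8.55649), J = [[-3.000, -4.000], [-6.94008, 30.33806]].
Δ = (0.289, -0.216), so (u, v)₂ = (-2.465, 0.849).

(-2.465, 0.849)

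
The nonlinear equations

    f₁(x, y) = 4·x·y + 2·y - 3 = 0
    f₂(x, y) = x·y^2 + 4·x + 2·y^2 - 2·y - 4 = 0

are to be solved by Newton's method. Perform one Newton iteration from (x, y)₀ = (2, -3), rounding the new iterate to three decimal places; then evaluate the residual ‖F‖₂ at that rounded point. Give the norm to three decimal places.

11.352

At (2, -3): F = (-33.000, 46.000).
Jacobian J = [[4·y, 4·x + 2], [y^2 + 4, 2·x·y + 4·y - 2]].
At the point, J = [[-12.000, 10.000], [13.000, -26.000]] (det J = 182.000).
Solving J·Δ = −F gives Δ = (-2.187, 0.676).
Then the next iterate is (x, y)₁ = (-0.187, -2.324).
Re-evaluating at (-0.187, -2.324): F = (-5.90965, 9.69197), so ‖F‖₂ = 11.352.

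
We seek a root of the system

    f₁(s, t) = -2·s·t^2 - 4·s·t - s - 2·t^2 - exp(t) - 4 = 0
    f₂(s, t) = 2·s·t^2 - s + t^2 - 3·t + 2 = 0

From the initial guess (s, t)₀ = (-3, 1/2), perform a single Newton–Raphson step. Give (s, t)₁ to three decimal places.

(-1.092, 0.662)

At (-3, 1/2): F = (4.35128, 2.250).
Jacobian J = [[-2·t^2 - 4·t - 1, -4·s·t - 4·s - 4·t - exp(t)], [2·t^2 - 1, 4·s·t + 2·t - 3]].
At the point, J = [[-3.500, 14.35128], [-0.500, -8.000]] (det J = 35.17564).
Solving J·Δ = −F gives Δ = (1.908, 0.162).
Then the next iterate is (s, t)₁ = (-1.092, 0.662).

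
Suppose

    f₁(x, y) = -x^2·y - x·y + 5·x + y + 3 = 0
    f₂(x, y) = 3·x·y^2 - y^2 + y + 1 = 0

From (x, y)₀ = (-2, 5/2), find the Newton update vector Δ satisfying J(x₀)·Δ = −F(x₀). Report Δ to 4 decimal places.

(0.6960, -0.8000)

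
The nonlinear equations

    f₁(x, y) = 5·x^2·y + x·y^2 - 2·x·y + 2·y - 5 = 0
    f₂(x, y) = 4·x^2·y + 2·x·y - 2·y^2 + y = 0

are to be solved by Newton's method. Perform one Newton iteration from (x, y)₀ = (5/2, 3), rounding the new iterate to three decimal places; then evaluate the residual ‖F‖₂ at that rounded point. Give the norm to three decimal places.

36.086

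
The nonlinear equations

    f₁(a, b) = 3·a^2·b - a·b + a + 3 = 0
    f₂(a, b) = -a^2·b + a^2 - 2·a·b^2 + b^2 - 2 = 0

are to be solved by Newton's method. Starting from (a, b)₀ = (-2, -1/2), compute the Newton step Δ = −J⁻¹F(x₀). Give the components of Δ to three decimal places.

At (-2, -1/2): F = (-6.000, 5.250).
Jacobian J = [[6·a·b - b + 1, 3·a^2 - a], [-2·a·b + 2·a - 2·b^2, -a^2 - 4·a·b + 2·b]].
At the point, J = [[7.500, 14.000], [-6.500, -9.000]] (det J = 23.500).
Solving J·Δ = −F gives Δ = (0.830, -0.016).

(0.830, -0.016)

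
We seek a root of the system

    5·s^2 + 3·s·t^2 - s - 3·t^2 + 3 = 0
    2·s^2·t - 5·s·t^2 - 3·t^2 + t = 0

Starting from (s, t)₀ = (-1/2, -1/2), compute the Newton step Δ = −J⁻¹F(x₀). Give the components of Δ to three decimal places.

(1.193, 0.587)

At (-1/2, -1/2): F = (3.625, -0.875).
Jacobian J = [[10·s + 3·t^2 - 1, 6·s·t - 6·t], [4·s·t - 5·t^2, 2·s^2 - 10·s·t - 6·t + 1]].
At the point, J = [[-5.250, 4.500], [-0.250, 2.000]] (det J = -9.375).
Solving J·Δ = −F gives Δ = (1.193, 0.587).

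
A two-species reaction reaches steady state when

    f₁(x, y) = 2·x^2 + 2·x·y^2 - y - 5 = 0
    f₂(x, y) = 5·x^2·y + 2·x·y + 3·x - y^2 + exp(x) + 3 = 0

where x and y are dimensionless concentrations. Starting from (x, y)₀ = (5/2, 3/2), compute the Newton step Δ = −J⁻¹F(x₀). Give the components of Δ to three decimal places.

At (5/2, 3/2): F = (17.250, 74.80749).
Jacobian J = [[4·x + 2·y^2, 4·x·y - 1], [10·x·y + 2·y + exp(x) + 3, 5·x^2 + 2·x - 2·y]].
At the point, J = [[14.500, 14.000], [55.68249, 33.250]] (det J = -297.42992).
Solving J·Δ = −F gives Δ = (-1.593, 0.418).

(-1.593, 0.418)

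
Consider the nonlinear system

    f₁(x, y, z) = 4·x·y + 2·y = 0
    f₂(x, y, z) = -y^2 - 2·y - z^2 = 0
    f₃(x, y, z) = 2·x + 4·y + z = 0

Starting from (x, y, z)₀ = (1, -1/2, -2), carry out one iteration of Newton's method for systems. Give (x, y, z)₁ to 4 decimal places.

(0.7256, -0.0915, -1.0854)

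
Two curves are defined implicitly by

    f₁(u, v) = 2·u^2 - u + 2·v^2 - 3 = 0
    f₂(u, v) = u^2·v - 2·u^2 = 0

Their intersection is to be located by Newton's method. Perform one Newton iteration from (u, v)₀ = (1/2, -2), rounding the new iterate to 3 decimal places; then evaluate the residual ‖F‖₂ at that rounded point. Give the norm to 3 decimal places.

At (1/2, -2): F = (5.000, -1.000).
Jacobian J = [[4·u - 1, 4·v], [2·u·v - 4·u, u^2]].
At the point, J = [[1.000, -8.000], [-4.000, 0.250]] (det J = -31.750).
Solving J·Δ = −F gives Δ = (-0.213, 0.598).
Then the next iterate is (u, v)₁ = (0.287, -1.402).
Re-evaluating at (0.287, -1.402): F = (0.80895, -0.28022), so ‖F‖₂ = 0.856.

0.856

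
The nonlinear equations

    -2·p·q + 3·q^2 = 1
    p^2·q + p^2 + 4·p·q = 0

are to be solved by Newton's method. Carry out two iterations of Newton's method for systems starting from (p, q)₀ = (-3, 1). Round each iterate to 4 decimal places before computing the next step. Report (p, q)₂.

(-1.3687, 0.3396)

At (-3, 1): F = (8.0000, 6.0000).
Jacobian J = [[-2·q, -2·p + 6·q], [2·p·q + 2·p + 4·q, p^2 + 4·p]].
At the point, J = [[-2.0000, 12.0000], [-8.0000, -3.0000]] (det J = 102.0000).
Solving J·Δ = −F gives Δ = (0.9412, -0.5098).
Then the next iterate is (p, q)₁ = (-2.0588, 0.4902).
Round to (-2.0588, 0.4902) and repeat: F = (1.739336, 2.279552), J = [[-0.9804, 7.0588], [-4.175248, -3.996543]].
Δ = (0.6901, -0.1506), so (p, q)₂ = (-1.3687, 0.3396).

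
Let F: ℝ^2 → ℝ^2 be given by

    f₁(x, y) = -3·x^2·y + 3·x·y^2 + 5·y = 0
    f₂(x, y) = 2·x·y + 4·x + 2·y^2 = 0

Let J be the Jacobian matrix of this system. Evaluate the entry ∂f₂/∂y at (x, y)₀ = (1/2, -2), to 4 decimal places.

∂f₂/∂y = 2·x + 4·y.
At (1/2, -2) this is -7.0000.

-7.0000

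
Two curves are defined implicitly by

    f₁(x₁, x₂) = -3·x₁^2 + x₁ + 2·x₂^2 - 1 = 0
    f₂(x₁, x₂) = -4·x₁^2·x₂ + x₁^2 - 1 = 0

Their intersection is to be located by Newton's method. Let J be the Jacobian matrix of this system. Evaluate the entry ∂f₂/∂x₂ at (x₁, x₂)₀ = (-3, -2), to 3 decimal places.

-36.000

∂f₂/∂x₂ = -4·x₁^2.
At (-3, -2) this is -36.000.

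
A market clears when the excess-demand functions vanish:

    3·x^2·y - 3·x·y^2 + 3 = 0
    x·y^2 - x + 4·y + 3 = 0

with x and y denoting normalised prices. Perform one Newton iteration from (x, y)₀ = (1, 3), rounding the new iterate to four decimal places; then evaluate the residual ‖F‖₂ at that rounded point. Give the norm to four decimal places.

At (1, 3): F = (-15.0000, 23.0000).
Jacobian J = [[6·x·y - 3·y^2, 3·x^2 - 6·x·y], [y^2 - 1, 2·x·y + 4]].
At the point, J = [[-9.0000, -15.0000], [8.0000, 10.0000]] (det J = 30.0000).
Solving J·Δ = −F gives Δ = (-6.5000, 2.9000).
Then the next iterate is (x, y)₁ = (-5.5000, 5.9000).
Re-evaluating at (-5.5000, 5.9000): F = (1112.7900, -159.3550), so ‖F‖₂ = 1124.1422.

1124.1422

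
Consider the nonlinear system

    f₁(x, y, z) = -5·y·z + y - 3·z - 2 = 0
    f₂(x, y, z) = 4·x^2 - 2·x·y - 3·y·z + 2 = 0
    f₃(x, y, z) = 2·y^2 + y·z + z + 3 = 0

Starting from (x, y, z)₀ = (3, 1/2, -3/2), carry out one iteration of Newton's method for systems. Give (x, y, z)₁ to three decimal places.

At (3, 1/2, -3/2): F = (6.750, 37.250, 1.250).
Jacobian J = [[0, -5·z + 1, -5·y - 3], [8·x - 2·y, -2·x - 3·z, -3·y], [0, 4·y + z, y + 1]].
At the point, J = [[0.000, 8.500, -5.500], [23.000, -1.500, -1.500], [0.000, 0.500, 1.500]] (det J = -356.500).
Solving J·Δ = −F gives Δ = (-1.722, -1.097, -0.468).
Then the next iterate is (x, y, z)₁ = (1.278, -0.597, -1.968).

(1.278, -0.597, -1.968)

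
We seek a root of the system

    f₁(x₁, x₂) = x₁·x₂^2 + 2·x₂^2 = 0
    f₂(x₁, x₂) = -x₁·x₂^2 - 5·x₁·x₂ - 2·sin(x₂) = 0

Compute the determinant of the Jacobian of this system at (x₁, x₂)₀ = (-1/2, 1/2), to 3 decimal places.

4.436

J = [[x₂^2, 2·x₁·x₂ + 4·x₂], [-x₂^2 - 5·x₂, -2·x₁·x₂ - 5·x₁ - 2·cos(x₂)]].
At the point, J = [[0.250, 1.500], [-2.750, 1.24483]].
det J = 4.436.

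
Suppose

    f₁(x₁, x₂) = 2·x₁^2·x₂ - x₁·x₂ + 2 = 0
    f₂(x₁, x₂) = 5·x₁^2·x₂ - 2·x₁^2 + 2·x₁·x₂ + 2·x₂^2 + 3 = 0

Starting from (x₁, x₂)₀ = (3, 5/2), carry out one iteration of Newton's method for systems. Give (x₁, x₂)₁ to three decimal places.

At (3, 5/2): F = (39.500, 125.000).
Jacobian J = [[4·x₁·x₂ - x₂, 2·x₁^2 - x₁], [10·x₁·x₂ - 4·x₁ + 2·x₂, 5·x₁^2 + 2·x₁ + 4·x₂]].
At the point, J = [[27.500, 15.000], [68.000, 61.000]] (det J = 657.500).
Solving J·Δ = −F gives Δ = (-0.813, -1.143).
Then the next iterate is (x₁, x₂)₁ = (2.187, 1.357).

(2.187, 1.357)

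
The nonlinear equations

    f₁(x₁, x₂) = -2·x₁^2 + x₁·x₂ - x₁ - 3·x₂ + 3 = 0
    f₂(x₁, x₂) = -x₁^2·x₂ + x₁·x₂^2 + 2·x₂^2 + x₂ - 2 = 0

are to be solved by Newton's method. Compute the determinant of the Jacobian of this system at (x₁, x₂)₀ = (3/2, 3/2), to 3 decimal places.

-54.250

J = [[-4·x₁ + x₂ - 1, x₁ - 3], [-2·x₁·x₂ + x₂^2, -x₁^2 + 2·x₁·x₂ + 4·x₂ + 1]].
At the point, J = [[-5.500, -1.500], [-2.250, 9.250]].
det J = -54.250.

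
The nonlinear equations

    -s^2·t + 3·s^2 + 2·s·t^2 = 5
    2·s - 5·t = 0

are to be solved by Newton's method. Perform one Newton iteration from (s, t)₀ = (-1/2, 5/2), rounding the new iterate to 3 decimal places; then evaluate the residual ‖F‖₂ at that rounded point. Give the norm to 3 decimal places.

At (-1/2, 5/2): F = (-11.125, -13.500).
Jacobian J = [[-2·s·t + 6·s + 2·t^2, -s^2 + 4·s·t], [2, -5]].
At the point, J = [[12.000, -5.250], [2.000, -5.000]] (det J = -49.500).
Solving J·Δ = −F gives Δ = (-0.308, -2.823).
Then the next iterate is (s, t)₁ = (-0.808, -0.323).
Re-evaluating at (-0.808, -0.323): F = (-2.99913, -0.001), so ‖F‖₂ = 2.999.

2.999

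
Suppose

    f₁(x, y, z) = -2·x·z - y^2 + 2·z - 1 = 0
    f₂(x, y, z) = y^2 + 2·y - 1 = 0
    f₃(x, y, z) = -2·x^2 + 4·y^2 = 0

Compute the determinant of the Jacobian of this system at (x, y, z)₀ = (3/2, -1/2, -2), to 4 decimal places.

-6.0000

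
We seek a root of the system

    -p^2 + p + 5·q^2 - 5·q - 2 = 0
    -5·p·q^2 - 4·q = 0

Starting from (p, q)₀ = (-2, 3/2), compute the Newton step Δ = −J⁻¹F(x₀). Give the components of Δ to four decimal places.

(1.1361, -0.1430)

At (-2, 3/2): F = (-4.2500, 16.5000).
Jacobian J = [[-2·p + 1, 10·q - 5], [-5·q^2, -10·p·q - 4]].
At the point, J = [[5.0000, 10.0000], [-11.2500, 26.0000]] (det J = 242.5000).
Solving J·Δ = −F gives Δ = (1.1361, -0.1430).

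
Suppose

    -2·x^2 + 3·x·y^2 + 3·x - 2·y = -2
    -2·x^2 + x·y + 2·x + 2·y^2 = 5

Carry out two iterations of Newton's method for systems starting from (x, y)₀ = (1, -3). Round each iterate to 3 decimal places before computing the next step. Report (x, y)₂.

At (1, -3): F = (36.000, 10.000).
Jacobian J = [[-4·x + 3·y^2 + 3, 6·x·y - 2], [-4·x + y + 2, x + 4·y]].
At the point, J = [[26.000, -20.000], [-5.000, -11.000]] (det J = -386.000).
Solving J·Δ = −F gives Δ = (-0.508, 1.140).
Then the next iterate is (x, y)₁ = (0.492, -1.860).
Round to (0.492, -1.860) and repeat: F = (11.81824, 1.50395), J = [[11.41080, -7.49072], [-1.828, -6.948]].
Δ = (-0.762, 0.417), so (x, y)₂ = (-0.270, -1.443).

(-0.270, -1.443)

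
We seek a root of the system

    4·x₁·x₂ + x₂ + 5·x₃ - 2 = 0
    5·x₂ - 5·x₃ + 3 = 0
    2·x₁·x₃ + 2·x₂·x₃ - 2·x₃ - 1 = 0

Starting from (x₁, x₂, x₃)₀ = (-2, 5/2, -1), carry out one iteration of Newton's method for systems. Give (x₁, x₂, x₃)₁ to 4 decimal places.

(-1.8882, 1.0588, 1.6588)

At (-2, 5/2, -1): F = (-24.5000, 20.5000, 0.0000).
Jacobian J = [[4·x₂, 4·x₁ + 1, 5], [0, 5, -5], [2·x₃, 2·x₃, 2·x₁ + 2·x₂ - 2]].
At the point, J = [[10.0000, -7.0000, 5.0000], [0.0000, 5.0000, -5.0000], [-2.0000, -2.0000, -1.0000]] (det J = -170.0000).
Solving J·Δ = −F gives Δ = (0.1118, -1.4412, 2.6588).
Then the next iterate is (x₁, x₂, x₃)₁ = (-1.8882, 1.0588, 1.6588).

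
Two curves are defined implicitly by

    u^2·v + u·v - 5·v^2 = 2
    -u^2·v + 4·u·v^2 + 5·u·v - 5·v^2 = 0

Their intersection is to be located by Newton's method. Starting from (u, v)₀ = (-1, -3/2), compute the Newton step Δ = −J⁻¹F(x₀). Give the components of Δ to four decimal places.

(2.0278, 0.6806)

At (-1, -3/2): F = (-13.2500, -11.2500).
Jacobian J = [[2·u·v + v, u^2 + u - 10·v], [-2·u·v + 4·v^2 + 5·v, -u^2 + 8·u·v + 5·u - 10·v]].
At the point, J = [[1.5000, 15.0000], [-1.5000, 21.0000]] (det J = 54.0000).
Solving J·Δ = −F gives Δ = (2.0278, 0.6806).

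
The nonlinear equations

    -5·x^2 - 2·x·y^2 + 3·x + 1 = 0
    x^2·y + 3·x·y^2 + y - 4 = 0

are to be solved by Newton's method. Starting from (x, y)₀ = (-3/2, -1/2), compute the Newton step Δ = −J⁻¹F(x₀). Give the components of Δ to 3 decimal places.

(0.904, 0.608)

At (-3/2, -1/2): F = (-14.000, -6.750).
Jacobian J = [[-10·x - 2·y^2 + 3, -4·x·y], [2·x·y + 3·y^2, x^2 + 6·x·y + 1]].
At the point, J = [[17.500, -3.000], [2.250, 7.750]] (det J = 142.375).
Solving J·Δ = −F gives Δ = (0.904, 0.608).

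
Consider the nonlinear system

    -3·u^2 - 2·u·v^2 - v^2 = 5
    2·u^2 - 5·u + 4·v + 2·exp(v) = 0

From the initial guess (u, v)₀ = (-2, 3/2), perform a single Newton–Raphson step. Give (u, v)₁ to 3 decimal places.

At (-2, 3/2): F = (-10.250, 32.96338).
Jacobian J = [[-6·u - 2·v^2, -4·u·v - 2·v], [4·u - 5, 2·exp(v) + 4]].
At the point, J = [[7.500, 9.000], [-13.000, 12.96338]] (det J = 214.22534).
Solving J·Δ = −F gives Δ = (2.005, -0.532).
Then the next iterate is (u, v)₁ = (0.005, 0.968).

(0.005, 0.968)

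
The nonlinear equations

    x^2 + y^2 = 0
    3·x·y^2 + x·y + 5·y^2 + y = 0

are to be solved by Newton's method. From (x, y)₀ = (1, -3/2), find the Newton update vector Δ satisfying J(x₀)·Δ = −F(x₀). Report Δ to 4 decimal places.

(-0.9381, 0.4580)

At (1, -3/2): F = (3.2500, 15.0000).
Jacobian J = [[2·x, 2·y], [3·y^2 + y, 6·x·y + x + 10·y + 1]].
At the point, J = [[2.0000, -3.0000], [5.2500, -22.0000]] (det J = -28.2500).
Solving J·Δ = −F gives Δ = (-0.9381, 0.4580).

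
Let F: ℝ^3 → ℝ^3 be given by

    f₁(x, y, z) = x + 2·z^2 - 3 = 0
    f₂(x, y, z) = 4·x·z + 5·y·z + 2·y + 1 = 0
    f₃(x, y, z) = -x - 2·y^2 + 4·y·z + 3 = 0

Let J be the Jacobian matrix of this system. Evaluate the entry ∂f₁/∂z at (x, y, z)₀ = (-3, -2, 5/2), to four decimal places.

∂f₁/∂z = 4·z.
At (-3, -2, 5/2) this is 10.0000.

10.0000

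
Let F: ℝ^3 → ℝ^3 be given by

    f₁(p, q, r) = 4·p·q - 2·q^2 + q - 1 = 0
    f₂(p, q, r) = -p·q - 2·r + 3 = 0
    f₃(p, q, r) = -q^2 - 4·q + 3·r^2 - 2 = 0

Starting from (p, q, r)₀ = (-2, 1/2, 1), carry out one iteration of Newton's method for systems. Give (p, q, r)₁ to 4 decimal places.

At (-2, 1/2, 1): F = (-5.0000, 2.0000, -1.2500).
Jacobian J = [[4·q, 4·p - 4·q + 1, 0], [-q, -p, -2], [0, -2·q - 4, 6·r]].
At the point, J = [[2.0000, -9.0000, 0.0000], [-0.5000, 2.0000, -2.0000], [0.0000, -5.0000, 6.0000]] (det J = -23.0000).
Solving J·Δ = −F gives Δ = (3.2826, 0.1739, 0.3533).
Then the next iterate is (p, q, r)₁ = (1.2826, 0.6739, 1.3533).

(1.2826, 0.6739, 1.3533)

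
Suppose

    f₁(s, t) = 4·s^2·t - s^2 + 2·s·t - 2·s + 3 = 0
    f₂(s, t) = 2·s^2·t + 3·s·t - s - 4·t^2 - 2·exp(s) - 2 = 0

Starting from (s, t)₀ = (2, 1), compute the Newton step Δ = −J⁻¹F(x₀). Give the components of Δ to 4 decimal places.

At (2, 1): F = (15.0000, -8.778112).
Jacobian J = [[8·s·t - 2·s + 2·t - 2, 4·s^2 + 2·s], [4·s·t + 3·t - 2·exp(s) - 1, 2·s^2 + 3·s - 8·t]].
At the point, J = [[12.0000, 20.0000], [-4.778112, 6.0000]] (det J = 167.562244).
Solving J·Δ = −F gives Δ = (-1.5849, 0.2009).

(-1.5849, 0.2009)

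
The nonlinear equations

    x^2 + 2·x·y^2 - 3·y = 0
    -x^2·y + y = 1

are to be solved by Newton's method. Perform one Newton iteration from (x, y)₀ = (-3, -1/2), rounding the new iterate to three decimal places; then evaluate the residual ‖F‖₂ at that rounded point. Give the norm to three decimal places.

At (-3, -1/2): F = (9.000, 3.000).
Jacobian J = [[2·x + 2·y^2, 4·x·y - 3], [-2·x·y, -x^2 + 1]].
At the point, J = [[-5.500, 3.000], [-3.000, -8.000]] (det J = 53.000).
Solving J·Δ = −F gives Δ = (1.528, -0.198).
Then the next iterate is (x, y)₁ = (-1.472, -0.698).
Re-evaluating at (-1.472, -0.698): F = (2.82646, -0.18558), so ‖F‖₂ = 2.833.

2.833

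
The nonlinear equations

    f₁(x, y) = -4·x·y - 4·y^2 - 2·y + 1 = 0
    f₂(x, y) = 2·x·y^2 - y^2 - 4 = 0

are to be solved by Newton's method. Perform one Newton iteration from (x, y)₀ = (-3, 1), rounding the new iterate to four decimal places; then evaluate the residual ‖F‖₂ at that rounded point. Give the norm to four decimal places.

5.1516

At (-3, 1): F = (7.0000, -11.0000).
Jacobian J = [[-4·y, -4·x - 8·y - 2], [2·y^2, 4·x·y - 2·y]].
At the point, J = [[-4.0000, 2.0000], [2.0000, -14.0000]] (det J = 52.0000).
Solving J·Δ = −F gives Δ = (1.4615, -0.5769).
Then the next iterate is (x, y)₁ = (-1.5385, 0.4231).
Re-evaluating at (-1.5385, 0.4231): F = (2.041503, -4.729838), so ‖F‖₂ = 5.1516.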